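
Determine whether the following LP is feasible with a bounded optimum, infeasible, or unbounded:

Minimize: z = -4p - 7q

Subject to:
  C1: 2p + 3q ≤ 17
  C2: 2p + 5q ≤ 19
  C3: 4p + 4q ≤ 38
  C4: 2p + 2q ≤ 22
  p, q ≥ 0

Feasible with a bounded optimal solution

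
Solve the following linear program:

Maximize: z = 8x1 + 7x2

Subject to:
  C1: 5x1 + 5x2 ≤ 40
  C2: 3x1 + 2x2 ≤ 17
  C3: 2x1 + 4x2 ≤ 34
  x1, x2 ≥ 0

Evaluate the objective at each vertex of the feasible region:
  z(0, 0) = 0
  z(5.667, 0) = 45.33
  z(1, 7) = 57  ←
  z(0, 8) = 56
The maximum is at x1 = 1, x2 = 7.

x1 = 1, x2 = 7, z = 57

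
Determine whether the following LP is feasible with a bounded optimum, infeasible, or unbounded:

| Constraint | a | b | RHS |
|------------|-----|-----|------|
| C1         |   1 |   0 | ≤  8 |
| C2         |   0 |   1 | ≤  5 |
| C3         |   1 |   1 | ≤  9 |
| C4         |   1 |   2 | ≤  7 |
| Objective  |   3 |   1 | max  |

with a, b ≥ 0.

Feasible with a bounded optimal solution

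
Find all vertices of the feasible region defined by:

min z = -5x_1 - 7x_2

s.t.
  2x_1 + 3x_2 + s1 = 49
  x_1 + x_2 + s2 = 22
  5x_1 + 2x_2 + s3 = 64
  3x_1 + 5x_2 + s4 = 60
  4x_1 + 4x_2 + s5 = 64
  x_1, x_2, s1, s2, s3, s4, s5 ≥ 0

(0, 0), (12.8, 0), (10.67, 5.333), (10, 6), (0, 12)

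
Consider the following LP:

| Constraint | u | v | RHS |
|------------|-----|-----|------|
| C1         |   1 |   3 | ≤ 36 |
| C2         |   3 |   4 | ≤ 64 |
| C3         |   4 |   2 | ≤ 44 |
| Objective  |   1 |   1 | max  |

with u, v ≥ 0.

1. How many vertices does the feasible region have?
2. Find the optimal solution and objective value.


1. 4
2. u = 6, v = 10, z = 16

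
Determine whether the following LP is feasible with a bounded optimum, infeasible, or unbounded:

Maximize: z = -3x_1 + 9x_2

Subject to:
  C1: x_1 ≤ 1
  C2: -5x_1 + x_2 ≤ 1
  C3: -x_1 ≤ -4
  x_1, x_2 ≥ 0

Infeasible (no feasible solution exists)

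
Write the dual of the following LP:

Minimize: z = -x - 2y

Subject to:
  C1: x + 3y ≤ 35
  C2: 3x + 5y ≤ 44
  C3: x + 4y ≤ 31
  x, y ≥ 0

Primal min cᵀx s.t. Ax ≤ b, x ≥ 0  →  Dual max −bᵀy s.t. Aᵀy ≥ −c, y ≥ 0.

Maximize: z = -35y1 - 44y2 - 31y3

Subject to:
  y1 + 3y2 + y3 ≥ 1
  3y1 + 5y2 + 4y3 ≥ 2
  y1, y2, y3 ≥ 0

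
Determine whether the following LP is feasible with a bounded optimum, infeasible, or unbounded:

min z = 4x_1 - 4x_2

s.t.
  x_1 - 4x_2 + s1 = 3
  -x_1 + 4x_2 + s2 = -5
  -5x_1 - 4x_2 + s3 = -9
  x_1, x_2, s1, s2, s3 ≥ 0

Infeasible (no feasible solution exists)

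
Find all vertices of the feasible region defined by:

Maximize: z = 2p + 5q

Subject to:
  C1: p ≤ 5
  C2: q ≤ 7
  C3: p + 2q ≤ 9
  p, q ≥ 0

(0, 0), (5, 0), (5, 2), (0, 4.5)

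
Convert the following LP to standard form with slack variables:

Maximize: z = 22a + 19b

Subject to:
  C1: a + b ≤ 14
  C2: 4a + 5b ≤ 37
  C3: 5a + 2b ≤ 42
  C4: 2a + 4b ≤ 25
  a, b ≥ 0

max z = 22a + 19b

s.t.
  a + b + s1 = 14
  4a + 5b + s2 = 37
  5a + 2b + s3 = 42
  2a + 4b + s4 = 25
  a, b, s1, s2, s3, s4 ≥ 0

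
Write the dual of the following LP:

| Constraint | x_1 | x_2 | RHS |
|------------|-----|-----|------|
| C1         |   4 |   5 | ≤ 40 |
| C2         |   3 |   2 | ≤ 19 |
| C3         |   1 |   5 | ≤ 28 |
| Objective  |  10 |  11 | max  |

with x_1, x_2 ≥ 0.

Primal max cᵀx s.t. Ax ≤ b, x ≥ 0  →  Dual min bᵀy s.t. Aᵀy ≥ c, y ≥ 0.

Minimize: z = 40y1 + 19y2 + 28y3

Subject to:
  4y1 + 3y2 + y3 ≥ 10
  5y1 + 2y2 + 5y3 ≥ 11
  y1, y2, y3 ≥ 0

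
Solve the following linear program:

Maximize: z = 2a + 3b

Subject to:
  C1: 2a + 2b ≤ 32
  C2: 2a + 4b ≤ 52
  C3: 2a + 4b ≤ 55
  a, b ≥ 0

Evaluate the objective at each vertex of the feasible region:
  z(0, 0) = 0
  z(16, 0) = 32
  z(6, 10) = 42  ←
  z(0, 13) = 39
The maximum is at a = 6, b = 10.

a = 6, b = 10, z = 42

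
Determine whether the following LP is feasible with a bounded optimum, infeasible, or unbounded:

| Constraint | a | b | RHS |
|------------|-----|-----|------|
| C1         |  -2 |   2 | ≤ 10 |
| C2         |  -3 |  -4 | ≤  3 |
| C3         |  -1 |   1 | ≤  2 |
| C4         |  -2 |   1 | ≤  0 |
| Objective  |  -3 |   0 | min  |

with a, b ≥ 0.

Unbounded (objective can decrease without bound)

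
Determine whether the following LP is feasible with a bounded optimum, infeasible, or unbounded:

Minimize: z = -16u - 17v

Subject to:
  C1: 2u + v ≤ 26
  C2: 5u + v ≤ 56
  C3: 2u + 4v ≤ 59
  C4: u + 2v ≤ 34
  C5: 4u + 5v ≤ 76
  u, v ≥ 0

Feasible with a bounded optimal solution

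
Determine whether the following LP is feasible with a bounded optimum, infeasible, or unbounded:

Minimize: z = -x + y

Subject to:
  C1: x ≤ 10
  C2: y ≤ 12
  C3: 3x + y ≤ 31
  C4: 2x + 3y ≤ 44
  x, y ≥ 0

Feasible with a bounded optimal solution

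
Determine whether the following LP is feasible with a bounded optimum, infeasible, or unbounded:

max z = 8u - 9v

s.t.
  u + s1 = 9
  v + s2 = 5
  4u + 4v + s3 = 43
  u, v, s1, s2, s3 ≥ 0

Feasible with a bounded optimal solution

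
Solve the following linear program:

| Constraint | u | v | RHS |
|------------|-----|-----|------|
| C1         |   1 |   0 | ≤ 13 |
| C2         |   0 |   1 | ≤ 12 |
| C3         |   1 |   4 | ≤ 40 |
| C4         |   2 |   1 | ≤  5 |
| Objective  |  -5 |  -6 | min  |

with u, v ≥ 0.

Evaluate the objective at each vertex of the feasible region:
  z(0, 0) = 0
  z(2.5, 0) = -12.5
  z(0, 5) = -30  ←
The minimum is at u = 0, v = 5.

u = 0, v = 5, z = -30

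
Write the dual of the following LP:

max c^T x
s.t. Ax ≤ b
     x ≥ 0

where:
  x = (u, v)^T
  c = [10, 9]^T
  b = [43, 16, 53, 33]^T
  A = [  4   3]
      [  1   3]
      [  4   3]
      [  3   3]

Primal max cᵀx s.t. Ax ≤ b, x ≥ 0  →  Dual min bᵀy s.t. Aᵀy ≥ c, y ≥ 0.

Minimize: z = 43y1 + 16y2 + 53y3 + 33y4

Subject to:
  4y1 + y2 + 4y3 + 3y4 ≥ 10
  3y1 + 3y2 + 3y3 + 3y4 ≥ 9
  y1, y2, y3, y4 ≥ 0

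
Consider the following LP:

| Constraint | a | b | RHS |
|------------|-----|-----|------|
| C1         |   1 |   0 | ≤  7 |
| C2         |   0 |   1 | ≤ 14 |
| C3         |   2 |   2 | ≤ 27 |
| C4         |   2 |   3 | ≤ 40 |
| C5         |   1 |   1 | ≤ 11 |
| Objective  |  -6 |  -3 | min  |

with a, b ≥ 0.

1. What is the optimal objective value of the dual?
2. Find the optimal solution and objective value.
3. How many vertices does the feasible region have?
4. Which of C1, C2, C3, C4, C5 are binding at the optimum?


1. -54
2. a = 7, b = 4, z = -54
3. 4
4. C1, C5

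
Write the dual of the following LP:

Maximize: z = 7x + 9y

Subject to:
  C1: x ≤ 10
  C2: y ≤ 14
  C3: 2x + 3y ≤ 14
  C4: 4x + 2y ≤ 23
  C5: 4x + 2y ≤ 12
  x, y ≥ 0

Primal max cᵀx s.t. Ax ≤ b, x ≥ 0  →  Dual min bᵀy s.t. Aᵀy ≥ c, y ≥ 0.

Minimize: z = 10y1 + 14y2 + 14y3 + 23y4 + 12y5

Subject to:
  y1 + 2y3 + 4y4 + 4y5 ≥ 7
  y2 + 3y3 + 2y4 + 2y5 ≥ 9
  y1, y2, y3, y4, y5 ≥ 0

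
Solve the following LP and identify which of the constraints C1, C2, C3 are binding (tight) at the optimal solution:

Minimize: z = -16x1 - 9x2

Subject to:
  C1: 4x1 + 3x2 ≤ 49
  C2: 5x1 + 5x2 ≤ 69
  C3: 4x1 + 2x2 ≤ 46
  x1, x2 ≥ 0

At x1 = 10, x2 = 3, compute slack b - a·x for each constraint:
  C1: 49 − 49 = 0  (binding)
  C2: 69 − 65 = 4  (slack)
  C3: 46 − 46 = 0  (binding)

Optimal: x1 = 10, x2 = 3
Binding: C1, C3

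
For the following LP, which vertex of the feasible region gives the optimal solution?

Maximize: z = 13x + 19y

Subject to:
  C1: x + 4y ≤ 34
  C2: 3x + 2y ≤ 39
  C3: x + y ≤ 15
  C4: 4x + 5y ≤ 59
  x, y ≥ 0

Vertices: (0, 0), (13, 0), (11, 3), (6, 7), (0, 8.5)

Evaluate the objective at each vertex of the feasible region:
  z(0, 0) = 0
  z(13, 0) = 169
  z(11, 3) = 200
  z(6, 7) = 211  ←
  z(0, 8.5) = 161.5
The maximum is at x = 6, y = 7.

(6, 7)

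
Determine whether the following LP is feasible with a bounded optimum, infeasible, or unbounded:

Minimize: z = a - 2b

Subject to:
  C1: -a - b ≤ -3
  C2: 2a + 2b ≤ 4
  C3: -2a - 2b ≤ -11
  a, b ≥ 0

Infeasible (no feasible solution exists)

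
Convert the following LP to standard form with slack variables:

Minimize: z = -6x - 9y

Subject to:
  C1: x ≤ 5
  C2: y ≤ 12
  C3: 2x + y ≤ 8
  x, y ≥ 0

min z = -6x - 9y

s.t.
  x + s1 = 5
  y + s2 = 12
  2x + y + s3 = 8
  x, y, s1, s2, s3 ≥ 0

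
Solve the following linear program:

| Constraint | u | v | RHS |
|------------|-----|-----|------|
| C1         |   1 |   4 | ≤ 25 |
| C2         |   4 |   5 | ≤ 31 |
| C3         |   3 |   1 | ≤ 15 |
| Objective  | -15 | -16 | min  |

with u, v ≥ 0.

Evaluate the objective at each vertex of the feasible region:
  z(0, 0) = 0
  z(5, 0) = -75
  z(4, 3) = -108  ←
  z(0, 6.2) = -99.2
The minimum is at u = 4, v = 3.

u = 4, v = 3, z = -108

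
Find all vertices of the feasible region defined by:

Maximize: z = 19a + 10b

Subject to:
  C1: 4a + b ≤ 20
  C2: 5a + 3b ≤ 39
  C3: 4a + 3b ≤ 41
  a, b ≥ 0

(0, 0), (5, 0), (3, 8), (0, 13)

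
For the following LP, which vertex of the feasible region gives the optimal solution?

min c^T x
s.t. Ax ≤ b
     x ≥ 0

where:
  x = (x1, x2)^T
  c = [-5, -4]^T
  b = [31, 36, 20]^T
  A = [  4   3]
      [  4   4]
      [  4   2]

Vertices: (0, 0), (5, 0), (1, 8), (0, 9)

Evaluate the objective at each vertex of the feasible region:
  z(0, 0) = 0
  z(5, 0) = -25
  z(1, 8) = -37  ←
  z(0, 9) = -36
The minimum is at x1 = 1, x2 = 8.

(1, 8)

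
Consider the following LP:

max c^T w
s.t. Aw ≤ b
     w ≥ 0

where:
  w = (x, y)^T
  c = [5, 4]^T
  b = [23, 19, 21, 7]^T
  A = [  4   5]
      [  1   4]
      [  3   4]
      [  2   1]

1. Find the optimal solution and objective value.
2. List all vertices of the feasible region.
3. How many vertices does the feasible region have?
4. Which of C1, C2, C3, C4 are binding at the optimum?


1. x = 2, y = 3, z = 22
2. (0, 0), (3.5, 0), (2, 3), (0, 4.6)
3. 4
4. C1, C4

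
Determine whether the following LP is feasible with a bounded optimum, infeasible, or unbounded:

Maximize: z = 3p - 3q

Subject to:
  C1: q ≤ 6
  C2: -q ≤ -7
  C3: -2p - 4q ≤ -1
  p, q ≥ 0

Infeasible (no feasible solution exists)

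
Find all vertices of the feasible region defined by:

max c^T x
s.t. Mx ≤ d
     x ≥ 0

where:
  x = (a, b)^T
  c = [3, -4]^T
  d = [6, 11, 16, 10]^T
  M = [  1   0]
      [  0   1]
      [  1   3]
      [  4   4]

(0, 0), (2.5, 0), (0, 2.5)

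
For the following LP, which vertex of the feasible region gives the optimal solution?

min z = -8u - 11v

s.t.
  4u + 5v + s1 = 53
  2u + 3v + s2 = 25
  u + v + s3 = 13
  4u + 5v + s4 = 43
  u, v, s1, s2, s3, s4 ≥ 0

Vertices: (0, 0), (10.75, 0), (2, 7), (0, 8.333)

Evaluate the objective at each vertex of the feasible region:
  z(0, 0) = 0
  z(10.75, 0) = -86
  z(2, 7) = -93  ←
  z(0, 8.333) = -91.67
The minimum is at u = 2, v = 7.

(2, 7)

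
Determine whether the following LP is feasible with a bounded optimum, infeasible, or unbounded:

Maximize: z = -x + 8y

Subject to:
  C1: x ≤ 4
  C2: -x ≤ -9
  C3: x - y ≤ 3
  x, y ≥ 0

Infeasible (no feasible solution exists)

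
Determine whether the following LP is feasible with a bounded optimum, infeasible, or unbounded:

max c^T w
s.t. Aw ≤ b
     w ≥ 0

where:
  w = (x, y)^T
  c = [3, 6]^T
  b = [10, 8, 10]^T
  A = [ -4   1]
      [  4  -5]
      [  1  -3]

Unbounded (objective can increase without bound)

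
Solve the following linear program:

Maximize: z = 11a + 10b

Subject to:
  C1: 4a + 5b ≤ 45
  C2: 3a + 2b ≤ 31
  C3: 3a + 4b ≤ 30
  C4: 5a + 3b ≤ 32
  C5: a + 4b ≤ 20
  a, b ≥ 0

Evaluate the objective at each vertex of the feasible region:
  z(0, 0) = 0
  z(6.4, 0) = 70.4
  z(4, 4) = 84  ←
  z(0, 5) = 50
The maximum is at a = 4, b = 4.

a = 4, b = 4, z = 84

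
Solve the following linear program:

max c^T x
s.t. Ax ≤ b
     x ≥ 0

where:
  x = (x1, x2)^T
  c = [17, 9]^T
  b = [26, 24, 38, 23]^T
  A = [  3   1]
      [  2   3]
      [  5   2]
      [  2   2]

Evaluate the objective at each vertex of the feasible region:
  z(0, 0) = 0
  z(7.6, 0) = 129.2
  z(6, 4) = 138  ←
  z(0, 8) = 72
The maximum is at x1 = 6, x2 = 4.

x1 = 6, x2 = 4, z = 138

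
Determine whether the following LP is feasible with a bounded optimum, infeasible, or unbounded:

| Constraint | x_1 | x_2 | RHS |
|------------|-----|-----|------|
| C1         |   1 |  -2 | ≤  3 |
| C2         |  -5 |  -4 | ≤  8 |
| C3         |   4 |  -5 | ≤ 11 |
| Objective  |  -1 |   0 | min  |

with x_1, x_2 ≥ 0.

Unbounded (objective can decrease without bound)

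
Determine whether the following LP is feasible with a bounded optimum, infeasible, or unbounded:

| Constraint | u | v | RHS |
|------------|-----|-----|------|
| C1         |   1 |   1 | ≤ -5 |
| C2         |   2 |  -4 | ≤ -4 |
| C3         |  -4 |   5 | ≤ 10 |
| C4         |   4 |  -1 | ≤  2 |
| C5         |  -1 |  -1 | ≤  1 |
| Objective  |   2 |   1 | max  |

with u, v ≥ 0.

Infeasible (no feasible solution exists)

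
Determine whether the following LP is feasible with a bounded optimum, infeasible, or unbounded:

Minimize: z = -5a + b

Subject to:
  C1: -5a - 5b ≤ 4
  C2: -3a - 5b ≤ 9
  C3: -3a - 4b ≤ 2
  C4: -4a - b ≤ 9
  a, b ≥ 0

Unbounded (objective can decrease without bound)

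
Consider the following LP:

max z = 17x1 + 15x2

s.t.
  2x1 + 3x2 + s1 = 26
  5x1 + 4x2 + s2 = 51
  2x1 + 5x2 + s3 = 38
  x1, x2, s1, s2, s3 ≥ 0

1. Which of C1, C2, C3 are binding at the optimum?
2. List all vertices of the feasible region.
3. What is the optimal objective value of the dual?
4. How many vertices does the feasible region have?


1. C1, C2
2. (0, 0), (10.2, 0), (7, 4), (4, 6), (0, 7.6)
3. 179
4. 5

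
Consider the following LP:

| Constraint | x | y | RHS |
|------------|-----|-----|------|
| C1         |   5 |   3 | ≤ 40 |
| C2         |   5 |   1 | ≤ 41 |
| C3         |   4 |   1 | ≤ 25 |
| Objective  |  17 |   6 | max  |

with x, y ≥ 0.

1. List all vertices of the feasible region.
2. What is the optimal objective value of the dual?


1. (0, 0), (6.25, 0), (5, 5), (0, 13.33)
2. 115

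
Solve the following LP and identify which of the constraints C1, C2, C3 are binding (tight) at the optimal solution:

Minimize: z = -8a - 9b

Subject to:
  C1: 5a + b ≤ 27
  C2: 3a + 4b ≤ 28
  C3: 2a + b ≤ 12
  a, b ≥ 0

At a = 4, b = 4, compute slack b - a·x for each constraint:
  C1: 27 − 24 = 3  (slack)
  C2: 28 − 28 = 0  (binding)
  C3: 12 − 12 = 0  (binding)

Optimal: a = 4, b = 4
Binding: C2, C3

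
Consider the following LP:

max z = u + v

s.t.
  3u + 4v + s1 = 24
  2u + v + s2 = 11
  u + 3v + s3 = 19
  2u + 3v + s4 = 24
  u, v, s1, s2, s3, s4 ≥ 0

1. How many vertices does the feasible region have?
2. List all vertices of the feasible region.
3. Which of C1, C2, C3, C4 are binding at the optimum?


1. 4
2. (0, 0), (5.5, 0), (4, 3), (0, 6)
3. C1, C2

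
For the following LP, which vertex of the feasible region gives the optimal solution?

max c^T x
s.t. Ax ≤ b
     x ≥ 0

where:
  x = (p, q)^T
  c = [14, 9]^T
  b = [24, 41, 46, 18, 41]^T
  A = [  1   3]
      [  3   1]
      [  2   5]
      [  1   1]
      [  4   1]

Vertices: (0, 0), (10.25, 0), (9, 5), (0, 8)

Evaluate the objective at each vertex of the feasible region:
  z(0, 0) = 0
  z(10.25, 0) = 143.5
  z(9, 5) = 171  ←
  z(0, 8) = 72
The maximum is at p = 9, q = 5.

(9, 5)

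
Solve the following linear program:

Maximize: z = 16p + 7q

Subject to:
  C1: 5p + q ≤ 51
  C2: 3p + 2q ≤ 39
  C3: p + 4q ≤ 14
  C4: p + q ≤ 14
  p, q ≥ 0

Evaluate the objective at each vertex of the feasible region:
  z(0, 0) = 0
  z(10.2, 0) = 163.2
  z(10, 1) = 167  ←
  z(0, 3.5) = 24.5
The maximum is at p = 10, q = 1.

p = 10, q = 1, z = 167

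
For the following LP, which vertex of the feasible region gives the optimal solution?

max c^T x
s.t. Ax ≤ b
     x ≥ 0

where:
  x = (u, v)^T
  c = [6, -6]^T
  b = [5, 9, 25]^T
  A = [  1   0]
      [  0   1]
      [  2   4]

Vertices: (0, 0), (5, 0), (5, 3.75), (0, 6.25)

Evaluate the objective at each vertex of the feasible region:
  z(0, 0) = 0
  z(5, 0) = 30  ←
  z(5, 3.75) = 7.5
  z(0, 6.25) = -37.5
The maximum is at u = 5, v = 0.

(5, 0)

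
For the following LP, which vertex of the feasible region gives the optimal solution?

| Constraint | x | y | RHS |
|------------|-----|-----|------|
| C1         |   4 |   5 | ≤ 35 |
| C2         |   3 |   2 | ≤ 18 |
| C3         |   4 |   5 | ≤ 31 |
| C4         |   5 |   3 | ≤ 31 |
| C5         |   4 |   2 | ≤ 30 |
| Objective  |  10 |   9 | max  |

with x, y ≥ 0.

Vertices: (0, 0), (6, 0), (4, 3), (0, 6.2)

Evaluate the objective at each vertex of the feasible region:
  z(0, 0) = 0
  z(6, 0) = 60
  z(4, 3) = 67  ←
  z(0, 6.2) = 55.8
The maximum is at x = 4, y = 3.

(4, 3)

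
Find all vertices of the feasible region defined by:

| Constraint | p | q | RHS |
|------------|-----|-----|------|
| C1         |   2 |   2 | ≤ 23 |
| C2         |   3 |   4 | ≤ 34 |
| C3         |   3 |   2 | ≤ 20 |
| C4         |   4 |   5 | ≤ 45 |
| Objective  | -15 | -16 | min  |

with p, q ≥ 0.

(0, 0), (6.667, 0), (2, 7), (0, 8.5)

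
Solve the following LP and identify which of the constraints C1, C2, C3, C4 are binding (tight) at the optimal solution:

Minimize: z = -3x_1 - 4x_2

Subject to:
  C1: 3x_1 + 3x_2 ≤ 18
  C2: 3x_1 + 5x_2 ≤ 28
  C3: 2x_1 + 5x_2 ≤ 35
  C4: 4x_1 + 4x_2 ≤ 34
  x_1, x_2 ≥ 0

At x_1 = 1, x_2 = 5, compute slack b - a·x for each constraint:
  C1: 18 − 18 = 0  (binding)
  C2: 28 − 28 = 0  (binding)
  C3: 35 − 27 = 8  (slack)
  C4: 34 − 24 = 10  (slack)

Optimal: x_1 = 1, x_2 = 5
Binding: C1, C2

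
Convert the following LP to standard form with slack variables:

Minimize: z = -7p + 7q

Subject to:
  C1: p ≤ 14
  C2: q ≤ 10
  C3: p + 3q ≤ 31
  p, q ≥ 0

min z = -7p + 7q

s.t.
  p + s1 = 14
  q + s2 = 10
  p + 3q + s3 = 31
  p, q, s1, s2, s3 ≥ 0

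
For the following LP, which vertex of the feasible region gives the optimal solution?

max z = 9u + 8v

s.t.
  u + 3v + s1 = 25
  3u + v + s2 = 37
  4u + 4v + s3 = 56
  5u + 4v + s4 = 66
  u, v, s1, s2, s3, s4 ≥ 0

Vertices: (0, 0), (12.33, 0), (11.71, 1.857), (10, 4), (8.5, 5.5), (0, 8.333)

Evaluate the objective at each vertex of the feasible region:
  z(0, 0) = 0
  z(12.33, 0) = 111
  z(11.71, 1.857) = 120.3
  z(10, 4) = 122  ←
  z(8.5, 5.5) = 120.5
  z(0, 8.333) = 66.67
The maximum is at u = 10, v = 4.

(10, 4)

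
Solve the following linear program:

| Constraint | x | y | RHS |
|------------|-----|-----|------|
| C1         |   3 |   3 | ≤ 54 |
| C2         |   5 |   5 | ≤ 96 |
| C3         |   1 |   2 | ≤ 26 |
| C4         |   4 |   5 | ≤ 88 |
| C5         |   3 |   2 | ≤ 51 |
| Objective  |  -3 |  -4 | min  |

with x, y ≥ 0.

Evaluate the objective at each vertex of the feasible region:
  z(0, 0) = 0
  z(17, 0) = -51
  z(15, 3) = -57
  z(10, 8) = -62  ←
  z(0, 13) = -52
The minimum is at x = 10, y = 8.

x = 10, y = 8, z = -62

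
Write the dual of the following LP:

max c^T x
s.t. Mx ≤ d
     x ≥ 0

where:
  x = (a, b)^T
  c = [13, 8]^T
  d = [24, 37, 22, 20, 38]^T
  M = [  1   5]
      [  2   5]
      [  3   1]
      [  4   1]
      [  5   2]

Primal max cᵀx s.t. Ax ≤ b, x ≥ 0  →  Dual min bᵀy s.t. Aᵀy ≥ c, y ≥ 0.

Minimize: z = 24y1 + 37y2 + 22y3 + 20y4 + 38y5

Subject to:
  y1 + 2y2 + 3y3 + 4y4 + 5y5 ≥ 13
  5y1 + 5y2 + y3 + y4 + 2y5 ≥ 8
  y1, y2, y3, y4, y5 ≥ 0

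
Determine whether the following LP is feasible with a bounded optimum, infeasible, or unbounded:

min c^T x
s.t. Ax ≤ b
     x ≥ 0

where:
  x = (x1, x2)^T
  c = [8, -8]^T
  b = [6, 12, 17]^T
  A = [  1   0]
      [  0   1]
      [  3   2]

Feasible with a bounded optimal solution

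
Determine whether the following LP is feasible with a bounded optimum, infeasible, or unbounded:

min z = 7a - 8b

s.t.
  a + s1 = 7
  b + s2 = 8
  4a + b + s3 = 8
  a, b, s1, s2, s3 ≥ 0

Feasible with a bounded optimal solution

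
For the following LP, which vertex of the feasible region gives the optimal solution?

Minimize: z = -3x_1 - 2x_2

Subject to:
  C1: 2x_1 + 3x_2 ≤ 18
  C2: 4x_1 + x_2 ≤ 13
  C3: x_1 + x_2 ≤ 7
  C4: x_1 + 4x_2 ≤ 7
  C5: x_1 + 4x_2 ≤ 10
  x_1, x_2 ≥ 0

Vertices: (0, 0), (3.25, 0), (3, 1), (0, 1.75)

Evaluate the objective at each vertex of the feasible region:
  z(0, 0) = 0
  z(3.25, 0) = -9.75
  z(3, 1) = -11  ←
  z(0, 1.75) = -3.5
The minimum is at x_1 = 3, x_2 = 1.

(3, 1)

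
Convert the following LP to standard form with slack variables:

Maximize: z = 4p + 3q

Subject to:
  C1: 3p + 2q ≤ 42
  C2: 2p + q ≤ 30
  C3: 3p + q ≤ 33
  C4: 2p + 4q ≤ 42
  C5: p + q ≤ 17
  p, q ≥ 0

max z = 4p + 3q

s.t.
  3p + 2q + s1 = 42
  2p + q + s2 = 30
  3p + q + s3 = 33
  2p + 4q + s4 = 42
  p + q + s5 = 17
  p, q, s1, s2, s3, s4, s5 ≥ 0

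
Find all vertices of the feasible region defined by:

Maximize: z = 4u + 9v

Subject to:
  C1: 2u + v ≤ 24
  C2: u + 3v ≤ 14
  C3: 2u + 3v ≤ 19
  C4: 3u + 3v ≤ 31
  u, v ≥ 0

(0, 0), (9.5, 0), (5, 3), (0, 4.667)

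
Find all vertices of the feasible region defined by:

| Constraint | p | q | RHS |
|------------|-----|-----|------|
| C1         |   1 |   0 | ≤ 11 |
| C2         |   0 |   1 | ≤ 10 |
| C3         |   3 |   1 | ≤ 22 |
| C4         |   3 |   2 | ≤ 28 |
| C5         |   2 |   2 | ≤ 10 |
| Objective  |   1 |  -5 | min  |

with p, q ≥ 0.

(0, 0), (5, 0), (0, 5)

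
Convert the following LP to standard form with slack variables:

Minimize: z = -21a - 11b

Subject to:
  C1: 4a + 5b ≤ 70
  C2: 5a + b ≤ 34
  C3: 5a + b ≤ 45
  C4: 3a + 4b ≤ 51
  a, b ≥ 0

min z = -21a - 11b

s.t.
  4a + 5b + s1 = 70
  5a + b + s2 = 34
  5a + b + s3 = 45
  3a + 4b + s4 = 51
  a, b, s1, s2, s3, s4 ≥ 0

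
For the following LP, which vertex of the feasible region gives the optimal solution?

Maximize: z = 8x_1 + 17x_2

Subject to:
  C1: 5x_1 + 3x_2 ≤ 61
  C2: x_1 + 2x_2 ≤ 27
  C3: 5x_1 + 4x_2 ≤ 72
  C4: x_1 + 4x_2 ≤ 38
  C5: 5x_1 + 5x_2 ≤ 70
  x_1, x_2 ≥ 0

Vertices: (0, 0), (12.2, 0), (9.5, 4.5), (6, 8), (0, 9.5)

Evaluate the objective at each vertex of the feasible region:
  z(0, 0) = 0
  z(12.2, 0) = 97.6
  z(9.5, 4.5) = 152.5
  z(6, 8) = 184  ←
  z(0, 9.5) = 161.5
The maximum is at x_1 = 6, x_2 = 8.

(6, 8)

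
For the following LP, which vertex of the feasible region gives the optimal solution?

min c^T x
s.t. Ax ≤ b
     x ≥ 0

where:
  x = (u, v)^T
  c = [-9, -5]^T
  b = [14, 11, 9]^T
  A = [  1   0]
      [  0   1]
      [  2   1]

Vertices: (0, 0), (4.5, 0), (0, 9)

Evaluate the objective at each vertex of the feasible region:
  z(0, 0) = 0
  z(4.5, 0) = -40.5
  z(0, 9) = -45  ←
The minimum is at u = 0, v = 9.

(0, 9)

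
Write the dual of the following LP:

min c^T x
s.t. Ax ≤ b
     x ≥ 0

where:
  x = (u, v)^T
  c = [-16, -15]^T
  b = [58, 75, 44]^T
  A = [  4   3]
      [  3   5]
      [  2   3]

Primal min cᵀx s.t. Ax ≤ b, x ≥ 0  →  Dual max −bᵀy s.t. Aᵀy ≥ −c, y ≥ 0.

Maximize: z = -58y1 - 75y2 - 44y3

Subject to:
  4y1 + 3y2 + 2y3 ≥ 16
  3y1 + 5y2 + 3y3 ≥ 15
  y1, y2, y3 ≥ 0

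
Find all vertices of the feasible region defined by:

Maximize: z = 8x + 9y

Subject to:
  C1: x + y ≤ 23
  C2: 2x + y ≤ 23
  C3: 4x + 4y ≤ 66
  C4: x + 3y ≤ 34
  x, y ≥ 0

(0, 0), (11.5, 0), (7, 9), (0, 11.33)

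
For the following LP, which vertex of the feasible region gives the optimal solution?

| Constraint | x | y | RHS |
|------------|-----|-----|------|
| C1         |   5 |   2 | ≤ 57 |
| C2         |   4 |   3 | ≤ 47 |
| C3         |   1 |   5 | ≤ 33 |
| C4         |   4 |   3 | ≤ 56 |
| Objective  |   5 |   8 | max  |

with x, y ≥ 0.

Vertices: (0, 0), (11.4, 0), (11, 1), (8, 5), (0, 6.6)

Evaluate the objective at each vertex of the feasible region:
  z(0, 0) = 0
  z(11.4, 0) = 57
  z(11, 1) = 63
  z(8, 5) = 80  ←
  z(0, 6.6) = 52.8
The maximum is at x = 8, y = 5.

(8, 5)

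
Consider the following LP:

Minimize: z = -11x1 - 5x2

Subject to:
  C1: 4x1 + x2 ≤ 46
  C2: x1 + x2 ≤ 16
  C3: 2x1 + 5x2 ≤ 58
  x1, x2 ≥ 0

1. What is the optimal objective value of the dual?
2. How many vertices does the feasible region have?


1. -140
2. 5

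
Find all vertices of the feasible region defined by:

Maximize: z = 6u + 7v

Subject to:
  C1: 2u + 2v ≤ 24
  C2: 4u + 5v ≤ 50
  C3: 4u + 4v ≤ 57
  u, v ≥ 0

(0, 0), (12, 0), (10, 2), (0, 10)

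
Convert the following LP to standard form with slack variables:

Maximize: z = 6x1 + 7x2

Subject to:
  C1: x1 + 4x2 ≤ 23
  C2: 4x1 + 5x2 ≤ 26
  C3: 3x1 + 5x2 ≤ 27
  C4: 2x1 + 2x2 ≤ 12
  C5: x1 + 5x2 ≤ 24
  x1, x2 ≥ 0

max z = 6x1 + 7x2

s.t.
  x1 + 4x2 + s1 = 23
  4x1 + 5x2 + s2 = 26
  3x1 + 5x2 + s3 = 27
  2x1 + 2x2 + s4 = 12
  x1 + 5x2 + s5 = 24
  x1, x2, s1, s2, s3, s4, s5 ≥ 0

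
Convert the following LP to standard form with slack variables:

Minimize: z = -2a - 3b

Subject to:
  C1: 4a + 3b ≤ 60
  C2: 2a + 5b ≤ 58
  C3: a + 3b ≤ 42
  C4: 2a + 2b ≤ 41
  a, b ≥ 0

min z = -2a - 3b

s.t.
  4a + 3b + s1 = 60
  2a + 5b + s2 = 58
  a + 3b + s3 = 42
  2a + 2b + s4 = 41
  a, b, s1, s2, s3, s4 ≥ 0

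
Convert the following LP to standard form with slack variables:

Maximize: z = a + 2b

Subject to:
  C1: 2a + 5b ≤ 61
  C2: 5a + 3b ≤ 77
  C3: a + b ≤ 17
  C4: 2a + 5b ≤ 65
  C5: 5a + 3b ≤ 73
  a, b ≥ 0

max z = a + 2b

s.t.
  2a + 5b + s1 = 61
  5a + 3b + s2 = 77
  a + b + s3 = 17
  2a + 5b + s4 = 65
  5a + 3b + s5 = 73
  a, b, s1, s2, s3, s4, s5 ≥ 0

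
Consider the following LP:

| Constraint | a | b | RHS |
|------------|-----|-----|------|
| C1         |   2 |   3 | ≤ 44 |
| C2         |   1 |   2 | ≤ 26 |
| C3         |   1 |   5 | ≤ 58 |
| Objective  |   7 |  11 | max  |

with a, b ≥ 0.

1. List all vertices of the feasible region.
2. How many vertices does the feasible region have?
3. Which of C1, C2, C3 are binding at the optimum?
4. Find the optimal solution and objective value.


1. (0, 0), (22, 0), (10, 8), (4.667, 10.67), (0, 11.6)
2. 5
3. C1, C2
4. a = 10, b = 8, z = 158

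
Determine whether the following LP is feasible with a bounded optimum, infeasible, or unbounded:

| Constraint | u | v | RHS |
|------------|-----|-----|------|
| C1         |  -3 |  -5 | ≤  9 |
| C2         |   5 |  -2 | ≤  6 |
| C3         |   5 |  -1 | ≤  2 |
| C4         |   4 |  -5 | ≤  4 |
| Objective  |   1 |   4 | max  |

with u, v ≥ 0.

Unbounded (objective can increase without bound)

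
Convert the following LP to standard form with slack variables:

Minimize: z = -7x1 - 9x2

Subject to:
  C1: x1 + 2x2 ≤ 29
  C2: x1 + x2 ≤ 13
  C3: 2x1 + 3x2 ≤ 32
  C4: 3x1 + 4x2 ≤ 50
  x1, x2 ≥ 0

min z = -7x1 - 9x2

s.t.
  x1 + 2x2 + s1 = 29
  x1 + x2 + s2 = 13
  2x1 + 3x2 + s3 = 32
  3x1 + 4x2 + s4 = 50
  x1, x2, s1, s2, s3, s4 ≥ 0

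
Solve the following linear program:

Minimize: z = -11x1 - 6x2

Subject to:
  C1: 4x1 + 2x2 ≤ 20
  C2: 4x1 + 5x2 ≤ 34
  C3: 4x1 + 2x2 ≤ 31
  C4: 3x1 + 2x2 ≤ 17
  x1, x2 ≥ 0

Evaluate the objective at each vertex of the feasible region:
  z(0, 0) = 0
  z(5, 0) = -55
  z(3, 4) = -57  ←
  z(2.429, 4.857) = -55.86
  z(0, 6.8) = -40.8
The minimum is at x1 = 3, x2 = 4.

x1 = 3, x2 = 4, z = -57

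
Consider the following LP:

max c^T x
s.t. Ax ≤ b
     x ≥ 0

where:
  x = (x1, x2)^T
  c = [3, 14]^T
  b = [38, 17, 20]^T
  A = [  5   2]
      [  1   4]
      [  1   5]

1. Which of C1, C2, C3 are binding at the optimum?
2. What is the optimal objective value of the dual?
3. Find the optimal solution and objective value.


1. C2, C3
2. 57
3. x1 = 5, x2 = 3, z = 57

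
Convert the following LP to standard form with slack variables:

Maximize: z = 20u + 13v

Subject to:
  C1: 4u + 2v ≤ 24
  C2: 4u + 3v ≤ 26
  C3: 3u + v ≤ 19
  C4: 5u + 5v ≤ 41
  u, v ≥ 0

max z = 20u + 13v

s.t.
  4u + 2v + s1 = 24
  4u + 3v + s2 = 26
  3u + v + s3 = 19
  5u + 5v + s4 = 41
  u, v, s1, s2, s3, s4 ≥ 0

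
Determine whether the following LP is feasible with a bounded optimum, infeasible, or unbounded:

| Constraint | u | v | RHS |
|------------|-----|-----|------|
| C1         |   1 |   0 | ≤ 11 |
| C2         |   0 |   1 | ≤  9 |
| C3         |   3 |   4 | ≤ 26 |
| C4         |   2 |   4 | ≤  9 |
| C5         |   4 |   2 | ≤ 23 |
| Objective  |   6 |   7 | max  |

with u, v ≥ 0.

Feasible with a bounded optimal solution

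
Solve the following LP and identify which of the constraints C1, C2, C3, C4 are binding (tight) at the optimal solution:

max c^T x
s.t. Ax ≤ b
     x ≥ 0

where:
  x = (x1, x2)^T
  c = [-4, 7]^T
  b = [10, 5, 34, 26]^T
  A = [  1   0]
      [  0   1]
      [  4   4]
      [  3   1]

At x1 = 0, x2 = 5, compute slack b - a·x for each constraint:
  C1: 10 − 0 = 10  (slack)
  C2: 5 − 5 = 0  (binding)
  C3: 34 − 20 = 14  (slack)
  C4: 26 − 5 = 21  (slack)

Optimal: x1 = 0, x2 = 5
Binding: C2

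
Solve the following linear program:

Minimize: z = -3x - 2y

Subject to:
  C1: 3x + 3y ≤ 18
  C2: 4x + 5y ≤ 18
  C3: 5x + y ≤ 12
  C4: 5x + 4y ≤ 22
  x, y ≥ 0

Evaluate the objective at each vertex of the feasible region:
  z(0, 0) = 0
  z(2.4, 0) = -7.2
  z(2, 2) = -10  ←
  z(0, 3.6) = -7.2
The minimum is at x = 2, y = 2.

x = 2, y = 2, z = -10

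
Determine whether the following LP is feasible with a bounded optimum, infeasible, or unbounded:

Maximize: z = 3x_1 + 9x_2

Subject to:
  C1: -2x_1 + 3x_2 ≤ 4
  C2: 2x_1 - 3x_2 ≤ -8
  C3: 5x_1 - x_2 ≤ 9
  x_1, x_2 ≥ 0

Infeasible (no feasible solution exists)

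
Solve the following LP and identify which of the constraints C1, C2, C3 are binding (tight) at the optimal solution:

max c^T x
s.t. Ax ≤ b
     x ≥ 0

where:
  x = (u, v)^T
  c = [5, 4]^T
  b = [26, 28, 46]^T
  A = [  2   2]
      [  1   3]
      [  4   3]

At u = 7, v = 6, compute slack b - a·x for each constraint:
  C1: 26 − 26 = 0  (binding)
  C2: 28 − 25 = 3  (slack)
  C3: 46 − 46 = 0  (binding)

Optimal: u = 7, v = 6
Binding: C1, C3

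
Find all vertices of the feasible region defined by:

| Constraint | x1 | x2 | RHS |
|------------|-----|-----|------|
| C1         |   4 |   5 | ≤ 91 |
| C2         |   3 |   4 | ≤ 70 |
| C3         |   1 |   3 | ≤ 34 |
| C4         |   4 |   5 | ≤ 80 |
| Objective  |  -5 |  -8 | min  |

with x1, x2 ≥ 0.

(0, 0), (20, 0), (10, 8), (0, 11.33)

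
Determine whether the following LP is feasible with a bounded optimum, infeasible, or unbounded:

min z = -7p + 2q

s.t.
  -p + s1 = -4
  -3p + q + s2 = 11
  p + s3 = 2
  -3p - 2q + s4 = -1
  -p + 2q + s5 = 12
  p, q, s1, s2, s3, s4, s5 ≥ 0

Infeasible (no feasible solution exists)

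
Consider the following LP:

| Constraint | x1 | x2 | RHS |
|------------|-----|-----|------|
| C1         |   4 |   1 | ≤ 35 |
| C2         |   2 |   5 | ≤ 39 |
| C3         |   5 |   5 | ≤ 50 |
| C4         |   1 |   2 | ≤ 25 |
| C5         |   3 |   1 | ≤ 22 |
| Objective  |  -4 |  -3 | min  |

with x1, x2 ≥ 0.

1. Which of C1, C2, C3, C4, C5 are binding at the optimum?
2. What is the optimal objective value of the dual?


1. C3, C5
2. -36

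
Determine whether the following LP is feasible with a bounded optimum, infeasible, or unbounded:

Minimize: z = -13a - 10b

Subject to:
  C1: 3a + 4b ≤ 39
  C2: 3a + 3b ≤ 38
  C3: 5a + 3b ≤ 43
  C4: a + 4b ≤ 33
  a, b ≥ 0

Feasible with a bounded optimal solution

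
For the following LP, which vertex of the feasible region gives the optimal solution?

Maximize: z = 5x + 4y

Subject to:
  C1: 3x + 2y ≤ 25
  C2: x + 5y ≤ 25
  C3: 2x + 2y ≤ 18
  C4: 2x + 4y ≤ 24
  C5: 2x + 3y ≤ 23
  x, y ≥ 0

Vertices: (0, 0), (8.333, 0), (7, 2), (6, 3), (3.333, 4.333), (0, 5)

Evaluate the objective at each vertex of the feasible region:
  z(0, 0) = 0
  z(8.333, 0) = 41.67
  z(7, 2) = 43  ←
  z(6, 3) = 42
  z(3.333, 4.333) = 34
  z(0, 5) = 20
The maximum is at x = 7, y = 2.

(7, 2)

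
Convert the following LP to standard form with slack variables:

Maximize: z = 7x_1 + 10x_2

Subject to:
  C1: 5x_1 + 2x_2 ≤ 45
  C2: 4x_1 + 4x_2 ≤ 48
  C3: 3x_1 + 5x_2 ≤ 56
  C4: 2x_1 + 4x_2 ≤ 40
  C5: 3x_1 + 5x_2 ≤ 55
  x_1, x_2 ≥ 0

max z = 7x_1 + 10x_2

s.t.
  5x_1 + 2x_2 + s1 = 45
  4x_1 + 4x_2 + s2 = 48
  3x_1 + 5x_2 + s3 = 56
  2x_1 + 4x_2 + s4 = 40
  3x_1 + 5x_2 + s5 = 55
  x_1, x_2, s1, s2, s3, s4, s5 ≥ 0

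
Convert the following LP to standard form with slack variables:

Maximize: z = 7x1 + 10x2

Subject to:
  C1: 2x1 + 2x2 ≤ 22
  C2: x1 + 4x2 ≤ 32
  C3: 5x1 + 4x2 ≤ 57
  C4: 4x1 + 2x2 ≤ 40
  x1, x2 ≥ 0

max z = 7x1 + 10x2

s.t.
  2x1 + 2x2 + s1 = 22
  x1 + 4x2 + s2 = 32
  5x1 + 4x2 + s3 = 57
  4x1 + 2x2 + s4 = 40
  x1, x2, s1, s2, s3, s4 ≥ 0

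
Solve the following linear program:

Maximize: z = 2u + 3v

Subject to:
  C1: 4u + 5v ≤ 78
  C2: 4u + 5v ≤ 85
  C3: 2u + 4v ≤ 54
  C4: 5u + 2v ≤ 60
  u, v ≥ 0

Evaluate the objective at each vertex of the feasible region:
  z(0, 0) = 0
  z(12, 0) = 24
  z(8.471, 8.824) = 43.41
  z(7, 10) = 44  ←
  z(0, 13.5) = 40.5
The maximum is at u = 7, v = 10.

u = 7, v = 10, z = 44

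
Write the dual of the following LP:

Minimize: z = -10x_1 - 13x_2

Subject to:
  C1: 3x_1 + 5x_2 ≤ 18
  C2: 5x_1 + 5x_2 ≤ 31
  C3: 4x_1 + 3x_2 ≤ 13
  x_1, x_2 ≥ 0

Primal min cᵀx s.t. Ax ≤ b, x ≥ 0  →  Dual max −bᵀy s.t. Aᵀy ≥ −c, y ≥ 0.

Maximize: z = -18y1 - 31y2 - 13y3

Subject to:
  3y1 + 5y2 + 4y3 ≥ 10
  5y1 + 5y2 + 3y3 ≥ 13
  y1, y2, y3 ≥ 0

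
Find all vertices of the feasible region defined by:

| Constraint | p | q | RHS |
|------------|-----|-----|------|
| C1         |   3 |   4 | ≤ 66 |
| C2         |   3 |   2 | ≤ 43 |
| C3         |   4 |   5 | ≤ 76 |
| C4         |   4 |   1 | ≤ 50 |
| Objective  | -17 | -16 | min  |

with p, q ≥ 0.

(0, 0), (12.5, 0), (11.4, 4.4), (9, 8), (0, 15.2)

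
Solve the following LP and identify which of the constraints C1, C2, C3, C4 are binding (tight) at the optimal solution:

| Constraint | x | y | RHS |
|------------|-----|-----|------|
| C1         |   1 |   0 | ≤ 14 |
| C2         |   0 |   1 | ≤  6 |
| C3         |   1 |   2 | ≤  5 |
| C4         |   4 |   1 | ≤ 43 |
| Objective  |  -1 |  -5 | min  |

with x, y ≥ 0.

At x = 0, y = 2.5, compute slack b - a·x for each constraint:
  C1: 14 − 0 = 14  (slack)
  C2: 6 − 2.5 = 3.5  (slack)
  C3: 5 − 5 = 0  (binding)
  C4: 43 − 2.5 = 40.5  (slack)

Optimal: x = 0, y = 2.5
Binding: C3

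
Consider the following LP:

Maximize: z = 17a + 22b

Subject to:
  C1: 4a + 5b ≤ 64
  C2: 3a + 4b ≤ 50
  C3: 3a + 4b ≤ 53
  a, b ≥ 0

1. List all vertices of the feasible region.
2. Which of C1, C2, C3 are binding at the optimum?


1. (0, 0), (16, 0), (6, 8), (0, 12.5)
2. C1, C2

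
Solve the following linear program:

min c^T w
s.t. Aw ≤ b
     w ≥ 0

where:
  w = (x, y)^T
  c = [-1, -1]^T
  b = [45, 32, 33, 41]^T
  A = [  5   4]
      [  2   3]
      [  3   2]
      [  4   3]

Evaluate the objective at each vertex of the feasible region:
  z(0, 0) = 0
  z(9, 0) = -9
  z(1, 10) = -11  ←
  z(0, 10.67) = -10.67
The minimum is at x = 1, y = 10.

x = 1, y = 10, z = -11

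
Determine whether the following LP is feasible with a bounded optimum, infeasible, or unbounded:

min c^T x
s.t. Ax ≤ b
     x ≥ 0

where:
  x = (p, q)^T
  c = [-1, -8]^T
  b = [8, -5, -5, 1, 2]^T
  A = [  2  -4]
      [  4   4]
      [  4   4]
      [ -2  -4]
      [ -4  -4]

Infeasible (no feasible solution exists)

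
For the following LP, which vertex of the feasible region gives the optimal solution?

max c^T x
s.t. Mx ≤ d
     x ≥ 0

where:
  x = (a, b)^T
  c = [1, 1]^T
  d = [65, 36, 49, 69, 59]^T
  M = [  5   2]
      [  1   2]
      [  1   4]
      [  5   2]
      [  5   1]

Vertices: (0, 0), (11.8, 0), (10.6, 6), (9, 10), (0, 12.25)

Evaluate the objective at each vertex of the feasible region:
  z(0, 0) = 0
  z(11.8, 0) = 11.8
  z(10.6, 6) = 16.6
  z(9, 10) = 19  ←
  z(0, 12.25) = 12.25
The maximum is at a = 9, b = 10.

(9, 10)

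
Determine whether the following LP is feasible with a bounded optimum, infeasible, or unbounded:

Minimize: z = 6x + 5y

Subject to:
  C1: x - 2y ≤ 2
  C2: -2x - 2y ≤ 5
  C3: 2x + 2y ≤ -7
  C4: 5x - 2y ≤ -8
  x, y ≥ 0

Infeasible (no feasible solution exists)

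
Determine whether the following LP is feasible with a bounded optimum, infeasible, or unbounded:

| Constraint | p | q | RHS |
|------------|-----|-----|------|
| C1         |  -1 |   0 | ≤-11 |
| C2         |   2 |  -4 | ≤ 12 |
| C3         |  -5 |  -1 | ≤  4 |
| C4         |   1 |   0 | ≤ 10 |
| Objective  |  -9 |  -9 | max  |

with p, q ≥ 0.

Infeasible (no feasible solution exists)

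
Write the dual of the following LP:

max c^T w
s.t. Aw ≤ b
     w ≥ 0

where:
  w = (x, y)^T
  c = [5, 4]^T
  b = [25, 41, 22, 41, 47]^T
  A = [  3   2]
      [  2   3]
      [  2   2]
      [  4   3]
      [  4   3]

Primal max cᵀx s.t. Ax ≤ b, x ≥ 0  →  Dual min bᵀy s.t. Aᵀy ≥ c, y ≥ 0.

Minimize: z = 25y1 + 41y2 + 22y3 + 41y4 + 47y5

Subject to:
  3y1 + 2y2 + 2y3 + 4y4 + 4y5 ≥ 5
  2y1 + 3y2 + 2y3 + 3y4 + 3y5 ≥ 4
  y1, y2, y3, y4, y5 ≥ 0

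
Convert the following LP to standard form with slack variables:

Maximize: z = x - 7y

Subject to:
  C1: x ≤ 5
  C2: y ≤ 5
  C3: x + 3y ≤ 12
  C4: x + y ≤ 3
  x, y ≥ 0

max z = x - 7y

s.t.
  x + s1 = 5
  y + s2 = 5
  x + 3y + s3 = 12
  x + y + s4 = 3
  x, y, s1, s2, s3, s4 ≥ 0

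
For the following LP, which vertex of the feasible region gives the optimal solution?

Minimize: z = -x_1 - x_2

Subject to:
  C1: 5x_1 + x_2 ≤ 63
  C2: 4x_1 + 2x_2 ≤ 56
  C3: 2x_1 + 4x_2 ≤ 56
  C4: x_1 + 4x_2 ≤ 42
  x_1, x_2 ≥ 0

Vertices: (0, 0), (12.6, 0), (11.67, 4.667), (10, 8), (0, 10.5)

Evaluate the objective at each vertex of the feasible region:
  z(0, 0) = 0
  z(12.6, 0) = -12.6
  z(11.67, 4.667) = -16.33
  z(10, 8) = -18  ←
  z(0, 10.5) = -10.5
The minimum is at x_1 = 10, x_2 = 8.

(10, 8)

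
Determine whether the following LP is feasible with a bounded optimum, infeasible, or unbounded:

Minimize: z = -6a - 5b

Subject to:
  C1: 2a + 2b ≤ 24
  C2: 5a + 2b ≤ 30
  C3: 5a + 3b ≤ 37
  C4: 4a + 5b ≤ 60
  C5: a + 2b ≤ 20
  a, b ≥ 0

Feasible with a bounded optimal solution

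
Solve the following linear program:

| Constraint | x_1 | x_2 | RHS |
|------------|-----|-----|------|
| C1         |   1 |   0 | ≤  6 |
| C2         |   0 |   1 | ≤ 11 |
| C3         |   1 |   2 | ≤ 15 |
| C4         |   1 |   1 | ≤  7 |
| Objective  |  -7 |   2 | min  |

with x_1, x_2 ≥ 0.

Evaluate the objective at each vertex of the feasible region:
  z(0, 0) = 0
  z(6, 0) = -42  ←
  z(6, 1) = -40
  z(0, 7) = 14
The minimum is at x_1 = 6, x_2 = 0.

x_1 = 6, x_2 = 0, z = -42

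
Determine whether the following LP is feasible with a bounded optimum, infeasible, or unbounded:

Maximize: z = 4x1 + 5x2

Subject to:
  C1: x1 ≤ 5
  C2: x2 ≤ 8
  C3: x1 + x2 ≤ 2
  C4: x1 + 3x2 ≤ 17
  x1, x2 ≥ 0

Feasible with a bounded optimal solution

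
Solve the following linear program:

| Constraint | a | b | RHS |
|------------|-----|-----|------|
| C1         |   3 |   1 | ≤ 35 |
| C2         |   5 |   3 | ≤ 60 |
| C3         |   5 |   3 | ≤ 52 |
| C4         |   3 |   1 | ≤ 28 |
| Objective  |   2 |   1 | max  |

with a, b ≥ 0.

Evaluate the objective at each vertex of the feasible region:
  z(0, 0) = 0
  z(9.333, 0) = 18.67
  z(8, 4) = 20  ←
  z(0, 17.33) = 17.33
The maximum is at a = 8, b = 4.

a = 8, b = 4, z = 20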